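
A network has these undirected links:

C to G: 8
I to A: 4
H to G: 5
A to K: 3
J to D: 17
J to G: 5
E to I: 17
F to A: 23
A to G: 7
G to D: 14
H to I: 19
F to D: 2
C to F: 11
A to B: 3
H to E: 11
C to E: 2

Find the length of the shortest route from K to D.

24

Candidate routes:
K - A - F - D: 3+23+2 = 28
K - A - G - D: 3+7+14 = 24
K - A - G - C - F - D: 3+7+8+11+2 = 31
The minimum is 24 via K - A - G - D.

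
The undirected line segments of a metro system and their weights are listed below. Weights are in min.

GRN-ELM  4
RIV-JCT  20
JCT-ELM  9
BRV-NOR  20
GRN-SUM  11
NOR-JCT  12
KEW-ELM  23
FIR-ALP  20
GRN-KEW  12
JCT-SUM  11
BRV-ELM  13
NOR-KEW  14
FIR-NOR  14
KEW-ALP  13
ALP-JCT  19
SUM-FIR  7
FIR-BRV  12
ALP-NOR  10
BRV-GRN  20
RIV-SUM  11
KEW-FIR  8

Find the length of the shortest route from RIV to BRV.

Compare a few routes:
RIV - SUM - FIR - BRV: 11+7+12 = 30
RIV - SUM - GRN - ELM - BRV: 11+11+4+13 = 39
The minimum is 30 min via RIV - SUM - FIR - BRV.

30 min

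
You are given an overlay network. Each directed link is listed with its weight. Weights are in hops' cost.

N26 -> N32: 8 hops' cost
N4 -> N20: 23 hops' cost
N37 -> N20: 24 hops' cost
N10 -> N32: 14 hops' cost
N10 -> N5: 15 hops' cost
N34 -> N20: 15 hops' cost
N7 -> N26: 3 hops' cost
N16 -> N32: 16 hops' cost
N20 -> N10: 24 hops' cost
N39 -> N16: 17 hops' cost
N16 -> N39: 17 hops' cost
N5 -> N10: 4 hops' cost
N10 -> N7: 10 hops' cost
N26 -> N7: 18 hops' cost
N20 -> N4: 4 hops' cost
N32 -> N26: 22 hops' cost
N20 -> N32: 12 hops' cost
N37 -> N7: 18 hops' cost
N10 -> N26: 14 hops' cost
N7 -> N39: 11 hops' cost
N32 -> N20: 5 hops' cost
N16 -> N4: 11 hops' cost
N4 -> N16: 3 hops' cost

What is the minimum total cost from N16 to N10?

Enumerating some paths:
N16–N4–N20–N10: 11+23+24 = 58
N16–N32–N20–N10: 16+5+24 = 45
Cheapest is N16–N32–N20–N10 at 45 hops' cost.

45 hops' cost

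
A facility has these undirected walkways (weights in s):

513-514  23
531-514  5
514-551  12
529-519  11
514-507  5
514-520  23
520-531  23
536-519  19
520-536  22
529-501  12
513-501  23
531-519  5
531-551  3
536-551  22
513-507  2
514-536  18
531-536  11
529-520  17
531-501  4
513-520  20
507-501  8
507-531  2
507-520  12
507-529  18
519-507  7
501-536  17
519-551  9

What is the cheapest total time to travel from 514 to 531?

Compare a few routes:
514 → 531: 5 = 5
514 → 507 → 531: 5+2 = 7
Cheapest is 514 → 531 at 5 s.

5 s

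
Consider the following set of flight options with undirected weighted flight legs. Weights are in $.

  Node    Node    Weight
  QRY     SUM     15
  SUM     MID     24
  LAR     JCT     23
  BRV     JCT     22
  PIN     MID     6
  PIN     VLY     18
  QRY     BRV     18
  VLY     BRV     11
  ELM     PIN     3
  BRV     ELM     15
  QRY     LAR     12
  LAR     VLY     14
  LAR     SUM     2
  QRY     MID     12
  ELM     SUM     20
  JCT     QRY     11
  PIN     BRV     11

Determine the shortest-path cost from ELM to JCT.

$32

Candidate routes:
ELM - PIN - BRV - JCT: 3+11+22 = 36
ELM - PIN - MID - QRY - JCT: 3+6+12+11 = 32
Cheapest is ELM - PIN - MID - QRY - JCT at $32.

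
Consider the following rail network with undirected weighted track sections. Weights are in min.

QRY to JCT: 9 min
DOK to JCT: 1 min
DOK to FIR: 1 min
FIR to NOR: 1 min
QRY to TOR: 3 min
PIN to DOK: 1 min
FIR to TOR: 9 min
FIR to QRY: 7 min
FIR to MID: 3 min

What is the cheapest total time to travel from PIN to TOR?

11 min

Enumerating some paths:
PIN → DOK → FIR → QRY → TOR: 1+1+7+3 = 12
PIN → DOK → FIR → TOR: 1+1+9 = 11
Cheapest is PIN → DOK → FIR → TOR at 11 min.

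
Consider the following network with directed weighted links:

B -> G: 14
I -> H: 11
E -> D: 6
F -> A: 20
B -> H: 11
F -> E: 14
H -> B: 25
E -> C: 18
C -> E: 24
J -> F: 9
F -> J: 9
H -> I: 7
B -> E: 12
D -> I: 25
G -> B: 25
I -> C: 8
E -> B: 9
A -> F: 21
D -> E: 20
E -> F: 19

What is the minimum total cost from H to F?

56

Compare a few routes:
H–B–E–F: 25+12+19 = 56
H–I–C–E–F: 7+8+24+19 = 58
The minimum is 56 via H–B–E–F.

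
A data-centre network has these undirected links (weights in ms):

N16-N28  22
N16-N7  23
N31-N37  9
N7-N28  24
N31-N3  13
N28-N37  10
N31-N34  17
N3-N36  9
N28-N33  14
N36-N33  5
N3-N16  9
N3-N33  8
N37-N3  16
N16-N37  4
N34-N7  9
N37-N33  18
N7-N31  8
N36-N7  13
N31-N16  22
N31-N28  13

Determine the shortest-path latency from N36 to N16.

18 ms

Running Dijkstra from N36:
N36: 0
N33: 5  (via N36)
N3: 9  (via N36)
N7: 13  (via N36)
N16: 18  (via N3)
Shortest route: N36–N3–N16 = 18 ms.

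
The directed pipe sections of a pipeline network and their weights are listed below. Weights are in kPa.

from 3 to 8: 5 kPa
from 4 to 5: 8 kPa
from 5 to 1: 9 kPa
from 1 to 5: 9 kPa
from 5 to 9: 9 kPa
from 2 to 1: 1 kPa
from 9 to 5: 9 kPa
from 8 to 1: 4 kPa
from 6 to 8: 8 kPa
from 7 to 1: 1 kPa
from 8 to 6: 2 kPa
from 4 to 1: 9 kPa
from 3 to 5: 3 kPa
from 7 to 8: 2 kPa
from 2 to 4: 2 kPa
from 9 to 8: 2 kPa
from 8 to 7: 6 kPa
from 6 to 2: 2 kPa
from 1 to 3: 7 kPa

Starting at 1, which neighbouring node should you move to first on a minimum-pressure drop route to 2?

Compare a few routes:
1 → 5 → 9 → 8 → 6 → 2: 9+9+2+2+2 = 24
1 → 3 → 8 → 6 → 2: 7+5+2+2 = 16
The minimum is 16 kPa via 1 → 3 → 8 → 6 → 2.
So from 1 the first move is to 3.

3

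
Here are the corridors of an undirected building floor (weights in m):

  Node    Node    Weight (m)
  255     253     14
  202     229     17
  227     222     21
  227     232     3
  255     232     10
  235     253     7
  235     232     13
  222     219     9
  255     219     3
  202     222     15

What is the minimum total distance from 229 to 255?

44 m

Candidate routes:
229 → 202 → 222 → 219 → 255: 17+15+9+3 = 44
229 → 202 → 222 → 227 → 232 → 255: 17+15+21+3+10 = 66
Cheapest is 229 → 202 → 222 → 219 → 255 at 44 m.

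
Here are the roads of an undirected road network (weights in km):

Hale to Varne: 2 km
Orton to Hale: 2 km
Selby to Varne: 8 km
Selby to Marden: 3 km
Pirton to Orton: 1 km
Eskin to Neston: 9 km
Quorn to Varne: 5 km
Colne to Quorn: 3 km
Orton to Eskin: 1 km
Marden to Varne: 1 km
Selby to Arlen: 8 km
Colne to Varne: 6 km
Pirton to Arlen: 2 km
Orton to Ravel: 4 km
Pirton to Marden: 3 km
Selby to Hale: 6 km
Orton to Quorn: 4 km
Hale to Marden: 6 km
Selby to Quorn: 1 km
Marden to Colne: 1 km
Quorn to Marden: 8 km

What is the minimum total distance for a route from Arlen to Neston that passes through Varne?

Best Arlen to Varne: Arlen → Pirton → Marden → Varne costing 6
Shortest Varne→Neston: Varne → Hale → Orton → Eskin → Neston = 14
Total via Varne: 6 + 14 = 20 km.

20 km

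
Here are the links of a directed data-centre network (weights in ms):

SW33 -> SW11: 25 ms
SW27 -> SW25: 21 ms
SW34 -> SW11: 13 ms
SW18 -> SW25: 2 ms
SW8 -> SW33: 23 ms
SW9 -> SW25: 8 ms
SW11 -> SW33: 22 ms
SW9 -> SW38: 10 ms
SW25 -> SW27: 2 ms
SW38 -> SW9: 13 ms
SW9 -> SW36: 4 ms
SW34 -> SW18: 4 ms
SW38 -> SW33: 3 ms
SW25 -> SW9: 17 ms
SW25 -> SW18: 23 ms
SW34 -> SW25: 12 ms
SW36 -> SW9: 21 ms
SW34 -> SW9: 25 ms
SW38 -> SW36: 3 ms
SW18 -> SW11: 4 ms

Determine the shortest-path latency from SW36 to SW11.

56 ms

Running Dijkstra from SW36:
SW36: 0
SW9: 21  (via SW36)
SW25: 29  (via SW9)
SW38: 31  (via SW9)
SW27: 31  (via SW25)
SW33: 34  (via SW38)
SW18: 52  (via SW25)
SW11: 56  (via SW18)
Shortest route: SW36–SW9–SW25–SW18–SW11 = 56 ms.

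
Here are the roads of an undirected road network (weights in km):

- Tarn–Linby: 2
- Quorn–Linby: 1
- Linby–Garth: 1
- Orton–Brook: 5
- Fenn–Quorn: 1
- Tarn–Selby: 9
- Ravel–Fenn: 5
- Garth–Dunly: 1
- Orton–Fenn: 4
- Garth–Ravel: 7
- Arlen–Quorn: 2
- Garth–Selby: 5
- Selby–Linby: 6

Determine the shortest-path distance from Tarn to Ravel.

Compare a few routes:
Tarn → Linby → Garth → Ravel: 2+1+7 = 10
Tarn → Linby → Quorn → Fenn → Ravel: 2+1+1+5 = 9
Cheapest is Tarn → Linby → Quorn → Fenn → Ravel at 9 km.

9 km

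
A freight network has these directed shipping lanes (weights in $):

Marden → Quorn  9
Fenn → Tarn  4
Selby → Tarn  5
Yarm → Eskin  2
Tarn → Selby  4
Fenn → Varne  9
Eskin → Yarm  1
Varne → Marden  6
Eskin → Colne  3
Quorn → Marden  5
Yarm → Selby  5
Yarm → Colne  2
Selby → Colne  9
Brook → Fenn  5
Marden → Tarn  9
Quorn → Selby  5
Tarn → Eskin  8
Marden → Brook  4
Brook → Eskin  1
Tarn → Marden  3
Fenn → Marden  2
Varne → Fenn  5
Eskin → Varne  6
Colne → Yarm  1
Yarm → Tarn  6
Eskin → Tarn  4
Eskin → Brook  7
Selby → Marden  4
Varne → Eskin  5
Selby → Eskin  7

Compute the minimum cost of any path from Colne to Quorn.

$19

Candidate routes:
Colne - Yarm - Selby - Marden - Quorn: 1+5+4+9 = 19
Colne - Yarm - Selby - Tarn - Marden - Quorn: 1+5+5+3+9 = 23
The minimum is $19 via Colne - Yarm - Selby - Marden - Quorn.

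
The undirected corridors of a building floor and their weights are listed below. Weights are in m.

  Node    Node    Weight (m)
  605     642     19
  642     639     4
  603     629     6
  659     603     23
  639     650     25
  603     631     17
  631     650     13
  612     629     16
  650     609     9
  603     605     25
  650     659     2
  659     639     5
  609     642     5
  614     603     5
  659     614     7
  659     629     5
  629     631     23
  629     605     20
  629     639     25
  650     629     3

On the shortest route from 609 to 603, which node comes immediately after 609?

Candidate routes:
609–650–629–603: 9+3+6 = 18
609–650–659–629–603: 9+2+5+6 = 22
The minimum is 18 m via 609–650–629–603.
So from 609 the first move is to 650.

650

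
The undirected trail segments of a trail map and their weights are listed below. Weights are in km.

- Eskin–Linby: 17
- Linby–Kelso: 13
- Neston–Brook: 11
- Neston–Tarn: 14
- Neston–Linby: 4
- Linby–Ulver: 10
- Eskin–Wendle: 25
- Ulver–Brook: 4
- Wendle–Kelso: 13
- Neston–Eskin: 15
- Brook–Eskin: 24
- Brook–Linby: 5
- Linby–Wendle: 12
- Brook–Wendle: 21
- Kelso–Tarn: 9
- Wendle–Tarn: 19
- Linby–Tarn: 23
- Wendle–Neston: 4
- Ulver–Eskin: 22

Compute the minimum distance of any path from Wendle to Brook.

Enumerating some paths:
Wendle–Linby–Brook: 12+5 = 17
Wendle–Brook: 21 = 21
Wendle–Neston–Brook: 4+11 = 15
Wendle–Neston–Linby–Brook: 4+4+5 = 13
The minimum is 13 km via Wendle–Neston–Linby–Brook.

13 km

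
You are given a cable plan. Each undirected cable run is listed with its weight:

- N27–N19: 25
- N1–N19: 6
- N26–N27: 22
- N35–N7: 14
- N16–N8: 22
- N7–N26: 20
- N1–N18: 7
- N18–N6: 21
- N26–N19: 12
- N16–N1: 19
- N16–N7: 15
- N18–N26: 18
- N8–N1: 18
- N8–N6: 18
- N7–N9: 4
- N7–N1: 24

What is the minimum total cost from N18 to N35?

Shortest distances from N18:
N18: 0
N1: 7  (via N18)
N19: 13  (via N1)
N26: 18  (via N18)
N6: 21  (via N18)
N8: 25  (via N1)
N16: 26  (via N1)
N7: 31  (via N1)
N9: 35  (via N7)
N27: 38  (via N19)
N35: 45  (via N7)
Shortest route: N18–N1–N7–N35 = 45.

45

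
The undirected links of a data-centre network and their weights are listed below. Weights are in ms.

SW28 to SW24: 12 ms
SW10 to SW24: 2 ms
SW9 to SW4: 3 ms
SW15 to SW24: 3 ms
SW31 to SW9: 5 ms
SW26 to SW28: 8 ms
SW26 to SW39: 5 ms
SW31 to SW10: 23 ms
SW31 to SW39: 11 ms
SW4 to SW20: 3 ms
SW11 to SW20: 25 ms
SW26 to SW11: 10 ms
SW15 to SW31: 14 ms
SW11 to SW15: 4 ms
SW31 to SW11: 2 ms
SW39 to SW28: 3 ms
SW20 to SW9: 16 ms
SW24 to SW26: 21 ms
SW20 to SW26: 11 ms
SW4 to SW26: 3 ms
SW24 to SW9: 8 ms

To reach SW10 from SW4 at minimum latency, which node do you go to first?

Compare a few routes:
SW4 → SW9 → SW24 → SW10: 3+8+2 = 13
SW4 → SW9 → SW31 → SW11 → SW15 → SW24 → SW10: 3+5+2+4+3+2 = 19
Cheapest is SW4 → SW9 → SW24 → SW10 at 13 ms.
So from SW4 the first move is to SW9.

SW9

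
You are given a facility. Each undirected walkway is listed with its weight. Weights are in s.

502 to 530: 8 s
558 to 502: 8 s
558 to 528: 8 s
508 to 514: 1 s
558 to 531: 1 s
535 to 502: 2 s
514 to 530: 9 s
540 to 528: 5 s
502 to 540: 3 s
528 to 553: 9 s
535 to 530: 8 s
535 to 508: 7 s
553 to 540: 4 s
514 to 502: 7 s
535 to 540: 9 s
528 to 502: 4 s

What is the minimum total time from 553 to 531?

Enumerating some paths:
553–540–528–558–531: 4+5+8+1 = 18
553–540–502–558–531: 4+3+8+1 = 16
553–540–502–528–558–531: 4+3+4+8+1 = 20
553–528–558–531: 9+8+1 = 18
The minimum is 16 s via 553–540–502–558–531.

16 s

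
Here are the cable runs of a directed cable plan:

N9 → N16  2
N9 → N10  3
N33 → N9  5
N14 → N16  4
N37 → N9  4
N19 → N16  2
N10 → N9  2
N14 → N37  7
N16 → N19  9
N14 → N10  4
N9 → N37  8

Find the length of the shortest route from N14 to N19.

Shortest distances from N14:
N14: 0
N10: 4  (via N14)
N16: 4  (via N14)
N9: 6  (via N10)
N37: 7  (via N14)
N19: 13  (via N16)
Shortest route: N14–N16–N19 = 13.

13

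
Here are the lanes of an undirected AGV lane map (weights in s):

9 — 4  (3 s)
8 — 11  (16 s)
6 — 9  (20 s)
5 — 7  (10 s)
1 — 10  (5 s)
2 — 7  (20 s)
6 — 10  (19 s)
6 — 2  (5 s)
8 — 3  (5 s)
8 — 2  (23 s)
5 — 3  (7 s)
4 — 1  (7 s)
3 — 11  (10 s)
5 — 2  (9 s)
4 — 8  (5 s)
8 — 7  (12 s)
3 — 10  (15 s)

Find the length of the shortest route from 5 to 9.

Candidate routes:
5 - 3 - 8 - 4 - 9: 7+5+5+3 = 20
5 - 3 - 10 - 1 - 4 - 9: 7+15+5+7+3 = 37
5 - 2 - 6 - 9: 9+5+20 = 34
5 - 7 - 8 - 4 - 9: 10+12+5+3 = 30
The minimum is 20 s via 5 - 3 - 8 - 4 - 9.

20 s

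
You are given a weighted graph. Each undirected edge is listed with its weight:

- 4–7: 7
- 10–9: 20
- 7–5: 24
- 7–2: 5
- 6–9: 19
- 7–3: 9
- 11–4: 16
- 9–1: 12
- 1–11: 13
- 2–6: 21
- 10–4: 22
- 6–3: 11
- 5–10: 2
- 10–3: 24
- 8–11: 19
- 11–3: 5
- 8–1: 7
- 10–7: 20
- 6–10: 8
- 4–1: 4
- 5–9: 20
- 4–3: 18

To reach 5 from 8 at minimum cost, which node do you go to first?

1

Compare a few routes:
8 → 1 → 4 → 7 → 10 → 5: 7+4+7+20+2 = 40
8 → 1 → 4 → 10 → 5: 7+4+22+2 = 35
8 → 1 → 9 → 5: 7+12+20 = 39
Cheapest is 8 → 1 → 4 → 10 → 5 at 35.
So from 8 the first move is to 1.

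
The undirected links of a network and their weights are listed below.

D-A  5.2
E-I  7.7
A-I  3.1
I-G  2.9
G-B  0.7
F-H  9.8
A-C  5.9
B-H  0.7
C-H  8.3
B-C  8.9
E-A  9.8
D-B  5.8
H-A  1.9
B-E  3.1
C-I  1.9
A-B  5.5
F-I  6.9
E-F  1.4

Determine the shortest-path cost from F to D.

Enumerating some paths:
F - E - B - D: 1.4+3.1+5.8 = 10.3
F - E - B - H - A - D: 1.4+3.1+0.7+1.9+5.2 = 12.3
Cheapest is F - E - B - D at 10.3.

10.3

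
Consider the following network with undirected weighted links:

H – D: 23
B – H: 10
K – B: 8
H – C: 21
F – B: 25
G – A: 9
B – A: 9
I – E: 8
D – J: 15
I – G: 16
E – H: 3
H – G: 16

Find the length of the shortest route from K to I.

29

Candidate routes:
K → B → H → G → I: 8+10+16+16 = 50
K → B → A → G → H → E → I: 8+9+9+16+3+8 = 53
K → B → H → E → I: 8+10+3+8 = 29
K → B → A → G → I: 8+9+9+16 = 42
The minimum is 29 via K → B → H → E → I.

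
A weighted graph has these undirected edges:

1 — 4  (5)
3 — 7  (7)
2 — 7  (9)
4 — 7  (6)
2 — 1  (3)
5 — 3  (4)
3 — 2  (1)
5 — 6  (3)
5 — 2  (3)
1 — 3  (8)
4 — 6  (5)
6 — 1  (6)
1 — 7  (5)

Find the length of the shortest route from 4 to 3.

Compare a few routes:
4–1–2–3: 5+3+1 = 9
4–6–5–2–3: 5+3+3+1 = 12
4–7–3: 6+7 = 13
4–6–5–3: 5+3+4 = 12
Cheapest is 4–1–2–3 at 9.

9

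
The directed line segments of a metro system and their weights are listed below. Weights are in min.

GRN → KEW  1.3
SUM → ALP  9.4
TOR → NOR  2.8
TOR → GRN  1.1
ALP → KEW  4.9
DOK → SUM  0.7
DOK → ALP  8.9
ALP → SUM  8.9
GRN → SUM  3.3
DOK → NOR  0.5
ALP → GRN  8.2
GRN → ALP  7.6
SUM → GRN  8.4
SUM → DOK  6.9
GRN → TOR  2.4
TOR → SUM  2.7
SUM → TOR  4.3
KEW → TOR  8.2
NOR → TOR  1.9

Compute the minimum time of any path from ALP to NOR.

Settle nodes by increasing distance from ALP:
ALP: 0
KEW: 4.9  (via ALP)
GRN: 8.2  (via ALP)
SUM: 8.9  (via ALP)
TOR: 10.6  (via GRN)
NOR: 13.4  (via TOR)
Shortest route: ALP–GRN–TOR–NOR = 13.4 min.

13.4 min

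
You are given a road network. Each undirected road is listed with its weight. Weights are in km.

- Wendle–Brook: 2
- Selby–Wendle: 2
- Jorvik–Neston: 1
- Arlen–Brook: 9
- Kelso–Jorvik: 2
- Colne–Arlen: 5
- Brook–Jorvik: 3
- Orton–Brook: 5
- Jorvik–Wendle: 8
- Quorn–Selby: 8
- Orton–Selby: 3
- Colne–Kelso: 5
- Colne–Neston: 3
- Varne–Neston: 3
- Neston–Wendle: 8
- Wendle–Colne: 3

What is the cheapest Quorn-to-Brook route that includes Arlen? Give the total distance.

Shortest Quorn→Arlen: Quorn → Selby → Wendle → Colne → Arlen = 18
Shortest Arlen→Brook: Arlen → Brook = 9
Total via Arlen: 18 + 9 = 27 km.

27 km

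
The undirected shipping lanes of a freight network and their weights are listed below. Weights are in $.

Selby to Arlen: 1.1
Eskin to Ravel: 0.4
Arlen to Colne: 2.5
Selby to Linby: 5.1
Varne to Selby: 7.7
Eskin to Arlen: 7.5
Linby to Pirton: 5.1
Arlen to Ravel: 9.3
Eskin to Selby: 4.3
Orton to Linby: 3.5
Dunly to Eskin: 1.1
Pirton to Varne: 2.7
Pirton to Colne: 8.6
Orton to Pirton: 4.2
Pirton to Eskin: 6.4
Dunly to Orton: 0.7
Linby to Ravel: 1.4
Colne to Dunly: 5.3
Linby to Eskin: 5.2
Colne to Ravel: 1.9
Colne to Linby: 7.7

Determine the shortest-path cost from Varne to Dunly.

Settle nodes by increasing distance from Varne:
Varne: 0
Pirton: 2.7  (via Varne)
Orton: 6.9  (via Pirton)
Dunly: 7.6  (via Orton)
Shortest route: Varne → Pirton → Orton → Dunly = $7.6.

$7.6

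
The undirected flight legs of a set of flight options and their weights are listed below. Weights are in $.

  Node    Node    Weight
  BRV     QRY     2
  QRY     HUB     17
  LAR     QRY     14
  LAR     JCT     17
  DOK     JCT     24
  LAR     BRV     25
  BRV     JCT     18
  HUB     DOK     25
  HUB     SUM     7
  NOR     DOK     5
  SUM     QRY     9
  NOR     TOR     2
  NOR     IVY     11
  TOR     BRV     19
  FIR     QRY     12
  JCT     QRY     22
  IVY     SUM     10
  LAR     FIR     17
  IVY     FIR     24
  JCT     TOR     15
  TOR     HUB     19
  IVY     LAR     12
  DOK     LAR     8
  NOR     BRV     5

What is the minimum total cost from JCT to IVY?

$28

Compare a few routes:
JCT–LAR–IVY: 17+12 = 29
JCT–BRV–NOR–IVY: 18+5+11 = 34
JCT–TOR–NOR–IVY: 15+2+11 = 28
Cheapest is JCT–TOR–NOR–IVY at $28.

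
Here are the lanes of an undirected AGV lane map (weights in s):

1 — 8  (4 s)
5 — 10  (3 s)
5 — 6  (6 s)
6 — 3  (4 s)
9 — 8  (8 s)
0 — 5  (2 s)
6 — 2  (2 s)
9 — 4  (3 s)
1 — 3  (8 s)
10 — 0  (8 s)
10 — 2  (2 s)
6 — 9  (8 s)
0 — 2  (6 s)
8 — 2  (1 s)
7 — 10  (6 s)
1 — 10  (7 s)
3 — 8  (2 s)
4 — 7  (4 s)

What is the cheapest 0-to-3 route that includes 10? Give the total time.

10 s

Shortest 0→10: 0–5–10 = 5
Shortest 10→3: 10–2–8–3 = 5
Total via 10: 5 + 5 = 10 s.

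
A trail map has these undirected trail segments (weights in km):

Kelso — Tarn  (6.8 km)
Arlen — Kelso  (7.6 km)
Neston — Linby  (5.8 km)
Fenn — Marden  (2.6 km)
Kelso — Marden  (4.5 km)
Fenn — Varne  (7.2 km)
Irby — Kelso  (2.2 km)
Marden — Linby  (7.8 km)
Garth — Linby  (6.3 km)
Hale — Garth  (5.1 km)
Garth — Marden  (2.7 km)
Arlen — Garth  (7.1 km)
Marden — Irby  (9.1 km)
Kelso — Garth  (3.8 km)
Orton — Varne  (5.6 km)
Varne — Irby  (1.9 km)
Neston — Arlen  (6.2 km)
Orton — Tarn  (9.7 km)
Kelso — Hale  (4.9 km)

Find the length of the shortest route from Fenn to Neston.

Running Dijkstra from Fenn:
Fenn: 0
Marden: 2.6  (via Fenn)
Garth: 5.3  (via Marden)
Kelso: 7.1  (via Marden)
Varne: 7.2  (via Fenn)
Irby: 9.1  (via Varne)
Hale: 10.4  (via Garth)
Linby: 10.4  (via Marden)
Arlen: 12.4  (via Garth)
Orton: 12.8  (via Varne)
Tarn: 13.9  (via Kelso)
Neston: 16.2  (via Linby)
Shortest route: Fenn–Marden–Linby–Neston = 16.2 km.

16.2 km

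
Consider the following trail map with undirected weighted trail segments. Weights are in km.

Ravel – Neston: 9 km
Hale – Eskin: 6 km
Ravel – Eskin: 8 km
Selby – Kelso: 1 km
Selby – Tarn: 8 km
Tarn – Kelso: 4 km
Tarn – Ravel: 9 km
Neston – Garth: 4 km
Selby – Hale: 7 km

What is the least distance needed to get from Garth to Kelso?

26 km

Candidate routes:
Garth - Neston - Ravel - Tarn - Selby - Kelso: 4+9+9+8+1 = 31
Garth - Neston - Ravel - Tarn - Kelso: 4+9+9+4 = 26
Garth - Neston - Ravel - Eskin - Hale - Selby - Kelso: 4+9+8+6+7+1 = 35
The minimum is 26 km via Garth - Neston - Ravel - Tarn - Kelso.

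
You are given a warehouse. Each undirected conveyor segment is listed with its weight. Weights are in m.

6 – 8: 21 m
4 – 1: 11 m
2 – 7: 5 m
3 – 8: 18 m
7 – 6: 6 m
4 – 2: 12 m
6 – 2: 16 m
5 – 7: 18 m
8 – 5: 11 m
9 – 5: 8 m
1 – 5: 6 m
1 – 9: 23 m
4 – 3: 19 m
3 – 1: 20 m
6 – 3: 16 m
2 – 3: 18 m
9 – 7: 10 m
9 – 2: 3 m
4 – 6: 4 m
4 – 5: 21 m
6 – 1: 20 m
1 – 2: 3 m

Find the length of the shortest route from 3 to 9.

21 m

Running Dijkstra from 3:
3: 0
6: 16  (via 3)
2: 18  (via 3)
8: 18  (via 3)
4: 19  (via 3)
1: 20  (via 3)
9: 21  (via 2)
Shortest route: 3–2–9 = 21 m.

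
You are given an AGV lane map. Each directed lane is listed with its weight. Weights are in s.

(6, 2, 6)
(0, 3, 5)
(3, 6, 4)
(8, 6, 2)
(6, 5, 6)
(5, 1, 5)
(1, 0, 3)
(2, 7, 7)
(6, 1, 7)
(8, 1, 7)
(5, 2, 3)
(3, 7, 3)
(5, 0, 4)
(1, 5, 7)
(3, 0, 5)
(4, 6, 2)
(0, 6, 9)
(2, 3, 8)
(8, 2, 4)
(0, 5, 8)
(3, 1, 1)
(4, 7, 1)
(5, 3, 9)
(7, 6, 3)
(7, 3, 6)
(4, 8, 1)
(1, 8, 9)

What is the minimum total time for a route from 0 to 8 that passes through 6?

25 s

Shortest 0→6: 0–6 = 9
Shortest 6→8: 6–1–8 = 16
Total via 6: 9 + 16 = 25 s.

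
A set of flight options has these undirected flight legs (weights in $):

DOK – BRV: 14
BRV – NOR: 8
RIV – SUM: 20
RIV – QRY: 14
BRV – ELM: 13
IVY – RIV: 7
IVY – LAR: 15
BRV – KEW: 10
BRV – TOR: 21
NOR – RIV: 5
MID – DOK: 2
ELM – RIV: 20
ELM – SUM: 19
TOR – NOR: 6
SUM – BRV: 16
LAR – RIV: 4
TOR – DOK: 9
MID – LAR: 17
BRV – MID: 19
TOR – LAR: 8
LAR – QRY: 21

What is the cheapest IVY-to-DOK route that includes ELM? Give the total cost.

$54

Best IVY to ELM: IVY–RIV–ELM costing 27
Shortest ELM→DOK: ELM–BRV–DOK = 27
Total via ELM: 27 + 27 = $54.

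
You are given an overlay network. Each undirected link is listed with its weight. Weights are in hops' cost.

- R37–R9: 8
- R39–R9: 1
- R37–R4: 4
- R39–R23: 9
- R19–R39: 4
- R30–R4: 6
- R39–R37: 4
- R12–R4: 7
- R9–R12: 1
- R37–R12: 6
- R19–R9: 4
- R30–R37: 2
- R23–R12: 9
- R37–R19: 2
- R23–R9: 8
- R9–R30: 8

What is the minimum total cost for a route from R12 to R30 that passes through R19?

9 hops' cost

Shortest R12→R19: R12–R9–R19 = 5
Best R19 to R30: R19–R37–R30 costing 4
Total via R19: 5 + 4 = 9 hops' cost.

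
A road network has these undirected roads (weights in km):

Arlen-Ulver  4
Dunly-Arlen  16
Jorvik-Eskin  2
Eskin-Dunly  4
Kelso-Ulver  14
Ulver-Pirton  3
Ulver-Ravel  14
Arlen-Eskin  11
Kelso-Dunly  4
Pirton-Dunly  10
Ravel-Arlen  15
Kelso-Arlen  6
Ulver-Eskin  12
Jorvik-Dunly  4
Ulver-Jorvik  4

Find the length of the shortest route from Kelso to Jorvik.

8 km

Settle nodes by increasing distance from Kelso:
Kelso: 0
Dunly: 4  (via Kelso)
Arlen: 6  (via Kelso)
Eskin: 8  (via Dunly)
Jorvik: 8  (via Dunly)
Shortest route: Kelso → Dunly → Jorvik = 8 km.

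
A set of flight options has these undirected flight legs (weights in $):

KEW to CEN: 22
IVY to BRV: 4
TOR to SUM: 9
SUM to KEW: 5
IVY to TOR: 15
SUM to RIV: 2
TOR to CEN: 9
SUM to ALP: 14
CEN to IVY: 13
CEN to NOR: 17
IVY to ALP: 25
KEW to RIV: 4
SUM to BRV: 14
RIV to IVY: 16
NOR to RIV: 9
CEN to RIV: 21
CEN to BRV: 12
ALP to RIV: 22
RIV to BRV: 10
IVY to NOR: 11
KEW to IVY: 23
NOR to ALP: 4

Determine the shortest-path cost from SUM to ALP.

$14

Running Dijkstra from SUM:
SUM: 0
RIV: 2  (via SUM)
KEW: 5  (via SUM)
TOR: 9  (via SUM)
NOR: 11  (via RIV)
BRV: 12  (via RIV)
ALP: 14  (via SUM)
Shortest route: SUM–ALP = $14.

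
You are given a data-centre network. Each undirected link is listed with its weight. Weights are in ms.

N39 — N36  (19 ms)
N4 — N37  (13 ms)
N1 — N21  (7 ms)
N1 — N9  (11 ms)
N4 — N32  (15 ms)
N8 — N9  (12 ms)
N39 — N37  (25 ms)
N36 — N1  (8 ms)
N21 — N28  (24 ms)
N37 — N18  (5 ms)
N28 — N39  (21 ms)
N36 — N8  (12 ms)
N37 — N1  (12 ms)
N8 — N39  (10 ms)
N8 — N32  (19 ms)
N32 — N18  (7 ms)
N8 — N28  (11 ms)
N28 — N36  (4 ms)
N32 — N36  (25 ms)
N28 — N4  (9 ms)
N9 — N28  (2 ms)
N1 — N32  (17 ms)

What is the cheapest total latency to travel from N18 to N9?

28 ms

Shortest distances from N18:
N18: 0
N37: 5  (via N18)
N32: 7  (via N18)
N1: 17  (via N37)
N4: 18  (via N37)
N21: 24  (via N1)
N36: 25  (via N1)
N8: 26  (via N32)
N28: 27  (via N4)
N9: 28  (via N1)
Shortest route: N18–N37–N1–N9 = 28 ms.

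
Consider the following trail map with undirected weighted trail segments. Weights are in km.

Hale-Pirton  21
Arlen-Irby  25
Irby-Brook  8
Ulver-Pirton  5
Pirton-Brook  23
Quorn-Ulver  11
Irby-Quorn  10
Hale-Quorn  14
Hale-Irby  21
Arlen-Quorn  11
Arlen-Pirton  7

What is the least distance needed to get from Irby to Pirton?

Compare a few routes:
Irby–Quorn–Ulver–Pirton: 10+11+5 = 26
Irby–Brook–Pirton: 8+23 = 31
Irby–Quorn–Arlen–Pirton: 10+11+7 = 28
Cheapest is Irby–Quorn–Ulver–Pirton at 26 km.

26 km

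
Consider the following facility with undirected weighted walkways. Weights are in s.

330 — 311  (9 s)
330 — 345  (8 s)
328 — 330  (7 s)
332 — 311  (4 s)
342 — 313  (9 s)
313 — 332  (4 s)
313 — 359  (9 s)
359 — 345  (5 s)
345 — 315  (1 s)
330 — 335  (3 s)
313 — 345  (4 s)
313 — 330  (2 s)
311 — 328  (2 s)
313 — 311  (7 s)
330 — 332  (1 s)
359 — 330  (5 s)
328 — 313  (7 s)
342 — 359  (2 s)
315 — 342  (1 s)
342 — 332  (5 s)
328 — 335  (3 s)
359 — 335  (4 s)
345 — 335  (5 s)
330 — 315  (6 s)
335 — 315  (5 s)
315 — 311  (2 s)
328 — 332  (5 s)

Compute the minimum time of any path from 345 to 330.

6 s

Shortest distances from 345:
345: 0
315: 1  (via 345)
342: 2  (via 315)
311: 3  (via 315)
359: 4  (via 342)
313: 4  (via 345)
328: 5  (via 311)
335: 5  (via 345)
330: 6  (via 313)
Shortest route: 345–313–330 = 6 s.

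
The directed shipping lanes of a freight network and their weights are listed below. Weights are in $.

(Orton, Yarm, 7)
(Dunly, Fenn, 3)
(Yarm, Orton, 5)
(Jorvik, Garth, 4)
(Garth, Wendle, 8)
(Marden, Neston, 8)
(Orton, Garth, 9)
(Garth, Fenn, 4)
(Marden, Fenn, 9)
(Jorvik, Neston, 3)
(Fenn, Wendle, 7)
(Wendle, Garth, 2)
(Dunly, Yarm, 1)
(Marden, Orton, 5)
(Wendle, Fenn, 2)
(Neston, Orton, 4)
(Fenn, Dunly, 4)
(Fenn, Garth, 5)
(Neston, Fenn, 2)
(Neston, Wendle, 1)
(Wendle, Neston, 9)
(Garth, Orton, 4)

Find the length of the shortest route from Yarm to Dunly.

$22

Settle nodes by increasing distance from Yarm:
Yarm: 0
Orton: 5  (via Yarm)
Garth: 14  (via Orton)
Fenn: 18  (via Garth)
Dunly: 22  (via Fenn)
Shortest route: Yarm → Orton → Garth → Fenn → Dunly = $22.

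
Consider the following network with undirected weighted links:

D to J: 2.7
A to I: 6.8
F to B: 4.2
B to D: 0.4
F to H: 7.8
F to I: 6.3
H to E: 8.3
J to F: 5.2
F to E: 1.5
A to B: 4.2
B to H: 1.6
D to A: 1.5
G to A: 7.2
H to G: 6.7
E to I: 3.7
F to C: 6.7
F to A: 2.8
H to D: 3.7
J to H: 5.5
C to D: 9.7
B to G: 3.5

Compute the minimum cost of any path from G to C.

Compare a few routes:
G–B–D–A–F–C: 3.5+0.4+1.5+2.8+6.7 = 14.9
G–A–F–C: 7.2+2.8+6.7 = 16.7
G–B–D–C: 3.5+0.4+9.7 = 13.6
G–B–F–C: 3.5+4.2+6.7 = 14.4
Cheapest is G–B–D–C at 13.6.

13.6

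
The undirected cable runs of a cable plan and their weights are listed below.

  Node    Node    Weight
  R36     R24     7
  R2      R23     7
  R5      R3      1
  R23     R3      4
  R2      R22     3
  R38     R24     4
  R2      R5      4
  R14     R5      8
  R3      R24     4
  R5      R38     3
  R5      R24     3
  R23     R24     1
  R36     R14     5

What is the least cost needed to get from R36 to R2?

14

Enumerating some paths:
R36 → R24 → R3 → R5 → R2: 7+4+1+4 = 16
R36 → R24 → R23 → R2: 7+1+7 = 15
R36 → R14 → R5 → R2: 5+8+4 = 17
R36 → R24 → R5 → R2: 7+3+4 = 14
Cheapest is R36 → R24 → R5 → R2 at 14.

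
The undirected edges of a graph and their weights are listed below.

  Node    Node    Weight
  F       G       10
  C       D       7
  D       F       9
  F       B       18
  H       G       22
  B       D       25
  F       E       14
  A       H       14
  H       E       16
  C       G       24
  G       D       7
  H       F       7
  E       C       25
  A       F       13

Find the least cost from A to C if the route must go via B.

Best A to B: A → F → B costing 31
Best B to C: B → D → C costing 32
Total via B: 31 + 32 = 63.

63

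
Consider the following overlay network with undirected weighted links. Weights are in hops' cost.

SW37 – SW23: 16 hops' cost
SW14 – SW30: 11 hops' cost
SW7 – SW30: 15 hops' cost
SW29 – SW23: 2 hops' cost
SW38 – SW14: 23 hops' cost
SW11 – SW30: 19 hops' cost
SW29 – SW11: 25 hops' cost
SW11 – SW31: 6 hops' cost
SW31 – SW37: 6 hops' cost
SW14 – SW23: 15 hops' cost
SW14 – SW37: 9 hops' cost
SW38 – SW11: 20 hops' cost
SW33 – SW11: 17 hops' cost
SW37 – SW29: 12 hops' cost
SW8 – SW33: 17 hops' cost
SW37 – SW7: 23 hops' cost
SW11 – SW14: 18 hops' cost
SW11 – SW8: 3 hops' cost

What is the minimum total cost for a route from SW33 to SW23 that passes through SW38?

75 hops' cost

Shortest SW33→SW38: SW33 → SW11 → SW38 = 37
Best SW38 to SW23: SW38 → SW14 → SW23 costing 38
Total via SW38: 37 + 38 = 75 hops' cost.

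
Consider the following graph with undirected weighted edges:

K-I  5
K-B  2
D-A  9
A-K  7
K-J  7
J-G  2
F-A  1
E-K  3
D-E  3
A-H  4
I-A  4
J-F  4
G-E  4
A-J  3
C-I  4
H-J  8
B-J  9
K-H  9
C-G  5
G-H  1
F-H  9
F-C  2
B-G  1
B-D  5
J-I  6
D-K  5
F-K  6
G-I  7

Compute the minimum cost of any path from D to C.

Settle nodes by increasing distance from D:
D: 0
E: 3  (via D)
B: 5  (via D)
K: 5  (via D)
G: 6  (via B)
H: 7  (via G)
J: 8  (via G)
A: 9  (via D)
F: 10  (via A)
I: 10  (via K)
C: 11  (via G)
Shortest route: D → B → G → C = 11.

11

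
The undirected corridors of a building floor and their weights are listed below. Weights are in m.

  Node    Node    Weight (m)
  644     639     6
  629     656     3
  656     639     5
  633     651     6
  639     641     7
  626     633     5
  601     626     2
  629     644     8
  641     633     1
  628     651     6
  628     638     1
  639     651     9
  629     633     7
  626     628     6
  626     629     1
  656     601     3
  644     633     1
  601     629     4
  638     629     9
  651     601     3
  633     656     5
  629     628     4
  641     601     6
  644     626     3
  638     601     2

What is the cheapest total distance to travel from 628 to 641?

Settle nodes by increasing distance from 628:
628: 0
638: 1  (via 628)
601: 3  (via 638)
629: 4  (via 628)
626: 5  (via 601)
656: 6  (via 601)
651: 6  (via 628)
644: 8  (via 626)
633: 9  (via 644)
641: 9  (via 601)
Shortest route: 628 → 638 → 601 → 641 = 9 m.

9 m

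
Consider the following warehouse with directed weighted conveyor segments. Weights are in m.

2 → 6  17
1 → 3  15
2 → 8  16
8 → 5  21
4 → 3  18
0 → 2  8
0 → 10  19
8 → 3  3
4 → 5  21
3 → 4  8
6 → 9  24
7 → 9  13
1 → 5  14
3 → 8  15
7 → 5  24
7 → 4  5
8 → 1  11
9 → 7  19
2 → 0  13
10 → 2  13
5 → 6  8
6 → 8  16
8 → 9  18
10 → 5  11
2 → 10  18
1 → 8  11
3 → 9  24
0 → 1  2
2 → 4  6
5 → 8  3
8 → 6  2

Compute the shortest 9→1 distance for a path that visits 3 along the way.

Best 9 to 3: 9–7–4–3 costing 42
Best 3 to 1: 3–8–1 costing 26
Total via 3: 42 + 26 = 68 m.

68 m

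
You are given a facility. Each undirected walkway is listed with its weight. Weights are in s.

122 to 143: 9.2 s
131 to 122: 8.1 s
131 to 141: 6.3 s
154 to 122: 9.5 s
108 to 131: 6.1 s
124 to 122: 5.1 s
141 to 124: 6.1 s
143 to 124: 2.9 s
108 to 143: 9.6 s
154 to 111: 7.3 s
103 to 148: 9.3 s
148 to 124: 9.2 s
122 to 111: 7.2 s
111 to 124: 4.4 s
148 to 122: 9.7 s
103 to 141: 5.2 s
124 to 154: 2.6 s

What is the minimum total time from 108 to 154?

15.1 s

Enumerating some paths:
108–131–141–124–154: 6.1+6.3+6.1+2.6 = 21.1
108–143–124–154: 9.6+2.9+2.6 = 15.1
The minimum is 15.1 s via 108–143–124–154.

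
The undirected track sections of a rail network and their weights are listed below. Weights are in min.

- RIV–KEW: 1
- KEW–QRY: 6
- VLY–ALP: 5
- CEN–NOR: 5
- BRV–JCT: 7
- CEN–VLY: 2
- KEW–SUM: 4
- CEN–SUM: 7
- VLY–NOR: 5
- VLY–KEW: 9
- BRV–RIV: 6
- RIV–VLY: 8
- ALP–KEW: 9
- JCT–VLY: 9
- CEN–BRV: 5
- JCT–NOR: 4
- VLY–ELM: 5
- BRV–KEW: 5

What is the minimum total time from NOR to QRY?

20 min

Settle nodes by increasing distance from NOR:
NOR: 0
JCT: 4  (via NOR)
CEN: 5  (via NOR)
VLY: 5  (via NOR)
BRV: 10  (via CEN)
ALP: 10  (via VLY)
ELM: 10  (via VLY)
SUM: 12  (via CEN)
RIV: 13  (via VLY)
KEW: 14  (via VLY)
QRY: 20  (via KEW)
Shortest route: NOR → VLY → KEW → QRY = 20 min.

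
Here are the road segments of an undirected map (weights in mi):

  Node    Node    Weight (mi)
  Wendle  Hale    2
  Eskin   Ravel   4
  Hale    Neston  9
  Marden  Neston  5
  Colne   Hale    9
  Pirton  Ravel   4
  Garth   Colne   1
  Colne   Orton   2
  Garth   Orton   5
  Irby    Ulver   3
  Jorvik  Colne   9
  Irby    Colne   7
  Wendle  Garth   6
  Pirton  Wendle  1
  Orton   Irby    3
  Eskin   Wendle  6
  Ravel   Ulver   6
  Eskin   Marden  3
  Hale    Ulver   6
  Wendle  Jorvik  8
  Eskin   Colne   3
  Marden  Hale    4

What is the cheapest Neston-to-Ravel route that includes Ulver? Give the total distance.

Best Neston to Ulver: Neston–Hale–Ulver costing 15
Best Ulver to Ravel: Ulver–Ravel costing 6
Total via Ulver: 15 + 6 = 21 mi.

21 mi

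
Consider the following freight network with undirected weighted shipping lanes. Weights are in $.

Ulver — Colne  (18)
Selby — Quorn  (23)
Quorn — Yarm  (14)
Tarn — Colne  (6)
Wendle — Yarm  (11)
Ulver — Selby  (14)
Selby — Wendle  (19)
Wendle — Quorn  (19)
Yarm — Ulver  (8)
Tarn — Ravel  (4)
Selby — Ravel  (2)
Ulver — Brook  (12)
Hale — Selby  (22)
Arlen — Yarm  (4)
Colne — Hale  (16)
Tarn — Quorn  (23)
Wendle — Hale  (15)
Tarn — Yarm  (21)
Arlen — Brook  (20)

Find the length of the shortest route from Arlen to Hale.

Enumerating some paths:
Arlen → Yarm → Wendle → Hale: 4+11+15 = 30
Arlen → Yarm → Tarn → Colne → Hale: 4+21+6+16 = 47
Arlen → Yarm → Ulver → Colne → Hale: 4+8+18+16 = 46
Cheapest is Arlen → Yarm → Wendle → Hale at $30.

$30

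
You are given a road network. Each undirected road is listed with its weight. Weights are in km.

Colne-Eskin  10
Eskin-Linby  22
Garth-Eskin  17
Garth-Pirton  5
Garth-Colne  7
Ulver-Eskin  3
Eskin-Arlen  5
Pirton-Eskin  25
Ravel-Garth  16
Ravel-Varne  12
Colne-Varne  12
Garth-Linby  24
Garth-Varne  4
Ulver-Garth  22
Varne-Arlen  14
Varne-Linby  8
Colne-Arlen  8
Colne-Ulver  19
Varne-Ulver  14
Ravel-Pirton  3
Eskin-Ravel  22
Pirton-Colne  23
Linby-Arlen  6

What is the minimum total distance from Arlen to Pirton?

20 km

Settle nodes by increasing distance from Arlen:
Arlen: 0
Eskin: 5  (via Arlen)
Linby: 6  (via Arlen)
Ulver: 8  (via Eskin)
Colne: 8  (via Arlen)
Varne: 14  (via Arlen)
Garth: 15  (via Colne)
Pirton: 20  (via Garth)
Shortest route: Arlen–Colne–Garth–Pirton = 20 km.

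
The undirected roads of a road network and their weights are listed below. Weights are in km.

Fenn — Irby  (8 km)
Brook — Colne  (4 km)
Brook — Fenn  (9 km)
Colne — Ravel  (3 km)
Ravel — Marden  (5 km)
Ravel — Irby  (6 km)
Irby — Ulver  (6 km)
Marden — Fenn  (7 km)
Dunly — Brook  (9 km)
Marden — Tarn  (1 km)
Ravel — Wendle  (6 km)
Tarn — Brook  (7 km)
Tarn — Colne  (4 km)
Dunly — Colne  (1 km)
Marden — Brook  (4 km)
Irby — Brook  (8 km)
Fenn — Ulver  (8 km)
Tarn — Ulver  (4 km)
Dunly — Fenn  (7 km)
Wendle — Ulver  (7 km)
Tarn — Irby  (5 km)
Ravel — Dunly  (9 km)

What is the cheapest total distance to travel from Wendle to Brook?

13 km

Running Dijkstra from Wendle:
Wendle: 0
Ravel: 6  (via Wendle)
Ulver: 7  (via Wendle)
Colne: 9  (via Ravel)
Dunly: 10  (via Colne)
Marden: 11  (via Ravel)
Tarn: 11  (via Ulver)
Irby: 12  (via Ravel)
Brook: 13  (via Colne)
Shortest route: Wendle–Ravel–Colne–Brook = 13 km.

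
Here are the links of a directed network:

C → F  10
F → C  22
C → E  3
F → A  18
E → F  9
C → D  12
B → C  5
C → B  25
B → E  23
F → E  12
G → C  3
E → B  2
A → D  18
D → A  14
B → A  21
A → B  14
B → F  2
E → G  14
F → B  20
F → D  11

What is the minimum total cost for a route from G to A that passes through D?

Shortest G→D: G → C → D = 15
Best D to A: D → A costing 14
Total via D: 15 + 14 = 29.

29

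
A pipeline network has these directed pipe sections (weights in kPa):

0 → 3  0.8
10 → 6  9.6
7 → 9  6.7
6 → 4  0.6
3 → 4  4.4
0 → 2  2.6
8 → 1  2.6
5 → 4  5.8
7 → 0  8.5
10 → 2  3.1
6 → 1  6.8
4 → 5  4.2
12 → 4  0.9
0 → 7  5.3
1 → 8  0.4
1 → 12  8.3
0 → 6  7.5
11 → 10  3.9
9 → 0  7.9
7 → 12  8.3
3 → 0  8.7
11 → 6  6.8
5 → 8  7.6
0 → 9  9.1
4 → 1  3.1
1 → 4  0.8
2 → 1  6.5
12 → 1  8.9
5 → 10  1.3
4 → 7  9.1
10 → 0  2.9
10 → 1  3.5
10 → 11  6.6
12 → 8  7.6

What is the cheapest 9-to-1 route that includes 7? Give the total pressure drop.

25.5 kPa

Shortest 9→7: 9 → 0 → 7 = 13.2
Best 7 to 1: 7 → 12 → 4 → 1 costing 12.3
Total via 7: 13.2 + 12.3 = 25.5 kPa.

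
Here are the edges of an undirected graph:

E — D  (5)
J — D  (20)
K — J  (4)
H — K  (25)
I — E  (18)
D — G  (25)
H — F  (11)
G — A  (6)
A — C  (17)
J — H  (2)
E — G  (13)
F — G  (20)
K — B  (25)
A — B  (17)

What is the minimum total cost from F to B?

42

Running Dijkstra from F:
F: 0
H: 11  (via F)
J: 13  (via H)
K: 17  (via J)
G: 20  (via F)
A: 26  (via G)
D: 33  (via J)
E: 33  (via G)
B: 42  (via K)
Shortest route: F–H–J–K–B = 42.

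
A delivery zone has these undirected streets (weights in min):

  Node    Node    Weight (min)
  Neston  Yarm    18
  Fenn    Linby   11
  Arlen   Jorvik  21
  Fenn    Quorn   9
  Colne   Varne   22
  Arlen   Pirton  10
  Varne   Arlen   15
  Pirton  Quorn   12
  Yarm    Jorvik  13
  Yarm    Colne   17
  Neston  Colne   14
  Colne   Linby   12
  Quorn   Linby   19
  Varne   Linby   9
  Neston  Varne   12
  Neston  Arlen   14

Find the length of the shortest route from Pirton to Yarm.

Settle nodes by increasing distance from Pirton:
Pirton: 0
Arlen: 10  (via Pirton)
Quorn: 12  (via Pirton)
Fenn: 21  (via Quorn)
Neston: 24  (via Arlen)
Varne: 25  (via Arlen)
Linby: 31  (via Quorn)
Jorvik: 31  (via Arlen)
Colne: 38  (via Neston)
Yarm: 42  (via Neston)
Shortest route: Pirton–Arlen–Neston–Yarm = 42 min.

42 min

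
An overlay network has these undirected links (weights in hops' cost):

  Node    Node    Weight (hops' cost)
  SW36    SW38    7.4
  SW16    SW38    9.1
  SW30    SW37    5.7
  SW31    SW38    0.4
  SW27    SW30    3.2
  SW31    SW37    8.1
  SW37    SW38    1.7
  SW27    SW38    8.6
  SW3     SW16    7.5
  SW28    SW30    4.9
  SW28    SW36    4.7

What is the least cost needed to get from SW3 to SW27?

25.2 hops' cost

Settle nodes by increasing distance from SW3:
SW3: 0
SW16: 7.5  (via SW3)
SW38: 16.6  (via SW16)
SW31: 17  (via SW38)
SW37: 18.3  (via SW38)
SW30: 24  (via SW37)
SW36: 24  (via SW38)
SW27: 25.2  (via SW38)
Shortest route: SW3–SW16–SW38–SW27 = 25.2 hops' cost.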